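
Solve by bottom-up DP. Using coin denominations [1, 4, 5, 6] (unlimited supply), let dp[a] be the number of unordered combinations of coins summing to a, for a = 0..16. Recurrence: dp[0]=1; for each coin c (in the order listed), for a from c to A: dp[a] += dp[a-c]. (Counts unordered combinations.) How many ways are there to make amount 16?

19

after  coin     0     1     2     3     4     5     6     7     8     9    10    11    12    13    14    15    16
          1     1     1     1     1     1     1     1     1     1     1     1     1     1     1     1     1     1
          4     1     1     1     1     2     2     2     2     3     3     3     3     4     4     4     4     5
          5     1     1     1     1     2     3     3     3     4     5     6     6     7     8     9    10    11
          6     1     1     1     1     2     3     4     4     5     6     8     9    11    12    14    16    19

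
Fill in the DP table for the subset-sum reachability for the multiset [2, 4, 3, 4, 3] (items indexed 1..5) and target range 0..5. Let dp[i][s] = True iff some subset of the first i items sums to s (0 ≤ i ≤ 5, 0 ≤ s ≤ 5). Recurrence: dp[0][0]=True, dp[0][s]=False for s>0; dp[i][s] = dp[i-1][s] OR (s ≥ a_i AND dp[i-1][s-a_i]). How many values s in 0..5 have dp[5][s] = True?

i\s   0   1   2   3   4   5
  0   T   F   F   F   F   F
  1   T   F   T   F   F   F
  2   T   F   T   F   T   F
  3   T   F   T   T   T   T
  4   T   F   T   T   T   T
  5   T   F   T   T   T   T

5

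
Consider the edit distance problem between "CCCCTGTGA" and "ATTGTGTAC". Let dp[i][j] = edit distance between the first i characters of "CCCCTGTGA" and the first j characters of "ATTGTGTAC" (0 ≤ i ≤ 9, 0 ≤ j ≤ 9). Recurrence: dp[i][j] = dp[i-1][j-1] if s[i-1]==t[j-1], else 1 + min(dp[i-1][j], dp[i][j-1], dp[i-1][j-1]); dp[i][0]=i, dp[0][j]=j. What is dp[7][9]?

6

   ''  A  T  T  G  T  G  T  A  C
''  0  1  2  3  4  5  6  7  8  9
 C  1  1  2  3  4  5  6  7  8  8
 C  2  2  2  3  4  5  6  7  8  8
 C  3  3  3  3  4  5  6  7  8  8
 C  4  4  4  4  4  5  6  7  8  8
 T  5  5  4  4  5  4  5  6  7  8
 G  6  6  5  5  4  5  4  5  6  7
 T  7  7  6  5  5  4  5  4  5  6
 G  8  8  7  6  5  5  4  5  5  6
 A  9  8  8  7  6  6  5  5  5  6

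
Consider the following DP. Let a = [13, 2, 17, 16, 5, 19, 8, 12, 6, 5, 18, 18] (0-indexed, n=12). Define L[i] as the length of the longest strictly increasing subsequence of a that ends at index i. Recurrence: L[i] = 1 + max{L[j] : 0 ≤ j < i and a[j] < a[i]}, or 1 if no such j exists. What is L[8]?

   i    0    1    2    3    4    5    6    7    8    9   10   11
a[i]   13    2   17   16    5   19    8   12    6    5   18   18
L[i]    1    1    2    2    2    3    3    4    3    2    5    5

3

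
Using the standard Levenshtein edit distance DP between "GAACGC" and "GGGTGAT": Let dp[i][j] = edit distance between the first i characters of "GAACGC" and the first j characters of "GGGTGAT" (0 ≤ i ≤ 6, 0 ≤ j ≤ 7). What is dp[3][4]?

3

   ''  G  G  G  T  G  A  T
''  0  1  2  3  4  5  6  7
 G  1  0  1  2  3  4  5  6
 A  2  1  1  2  3  4  4  5
 A  3  2  2  2  3  4  4  5
 C  4  3  3  3  3  4  5  5
 G  5  4  3  3  4  3  4  5
 C  6  5  4  4  4  4  4  5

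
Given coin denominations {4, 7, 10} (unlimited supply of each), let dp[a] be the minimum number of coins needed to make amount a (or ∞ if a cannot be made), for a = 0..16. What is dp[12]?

3

 a  0  1  2  3  4  5  6  7  8  9 10 11 12 13 14 15 16
dp  0  -  -  -  1  -  -  1  2  -  1  2  3  -  2  3  4
(- denotes ∞ / unreachable)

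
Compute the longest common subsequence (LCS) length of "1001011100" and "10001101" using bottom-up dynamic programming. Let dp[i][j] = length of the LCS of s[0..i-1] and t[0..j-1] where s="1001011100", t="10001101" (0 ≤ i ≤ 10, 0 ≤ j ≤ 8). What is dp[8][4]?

4

   ''  1  0  0  0  1  1  0  1
''  0  0  0  0  0  0  0  0  0
 1  0  1  1  1  1  1  1  1  1
 0  0  1  2  2  2  2  2  2  2
 0  0  1  2  3  3  3  3  3  3
 1  0  1  2  3  3  4  4  4  4
 0  0  1  2  3  4  4  4  5  5
 1  0  1  2  3  4  5  5  5  6
 1  0  1  2  3  4  5  6  6  6
 1  0  1  2  3  4  5  6  6  7
 0  0  1  2  3  4  5  6  7  7
 0  0  1  2  3  4  5  6  7  7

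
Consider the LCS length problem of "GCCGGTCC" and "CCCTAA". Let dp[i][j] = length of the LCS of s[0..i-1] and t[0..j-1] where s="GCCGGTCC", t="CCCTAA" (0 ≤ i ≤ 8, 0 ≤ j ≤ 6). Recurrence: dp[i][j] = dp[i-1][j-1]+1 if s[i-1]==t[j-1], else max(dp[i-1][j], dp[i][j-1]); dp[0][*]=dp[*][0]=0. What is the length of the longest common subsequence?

3

   ''  C  C  C  T  A  A
''  0  0  0  0  0  0  0
 G  0  0  0  0  0  0  0
 C  0  1  1  1  1  1  1
 C  0  1  2  2  2  2  2
 G  0  1  2  2  2  2  2
 G  0  1  2  2  2  2  2
 T  0  1  2  2  3  3  3
 C  0  1  2  3  3  3  3
 C  0  1  2  3  3  3  3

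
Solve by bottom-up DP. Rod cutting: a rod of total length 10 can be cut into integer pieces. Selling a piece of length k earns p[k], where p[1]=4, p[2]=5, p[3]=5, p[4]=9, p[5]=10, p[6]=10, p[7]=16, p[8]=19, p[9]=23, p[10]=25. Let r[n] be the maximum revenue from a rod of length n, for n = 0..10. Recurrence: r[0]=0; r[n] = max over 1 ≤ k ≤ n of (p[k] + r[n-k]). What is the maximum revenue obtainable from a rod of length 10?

40

   n    0    1    2    3    4    5    6    7    8    9   10
r[n]    0    4    8   12   16   20   24   28   32   36   40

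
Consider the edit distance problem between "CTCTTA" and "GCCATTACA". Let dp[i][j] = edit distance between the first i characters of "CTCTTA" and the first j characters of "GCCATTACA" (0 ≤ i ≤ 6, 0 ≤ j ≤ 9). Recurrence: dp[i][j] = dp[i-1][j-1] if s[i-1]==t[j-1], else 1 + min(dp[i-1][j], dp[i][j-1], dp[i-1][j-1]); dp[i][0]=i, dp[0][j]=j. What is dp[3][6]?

4

   ''  G  C  C  A  T  T  A  C  A
''  0  1  2  3  4  5  6  7  8  9
 C  1  1  1  2  3  4  5  6  7  8
 T  2  2  2  2  3  3  4  5  6  7
 C  3  3  2  2  3  4  4  5  5  6
 T  4  4  3  3  3  3  4  5  6  6
 T  5  5  4  4  4  3  3  4  5  6
 A  6  6  5  5  4  4  4  3  4  5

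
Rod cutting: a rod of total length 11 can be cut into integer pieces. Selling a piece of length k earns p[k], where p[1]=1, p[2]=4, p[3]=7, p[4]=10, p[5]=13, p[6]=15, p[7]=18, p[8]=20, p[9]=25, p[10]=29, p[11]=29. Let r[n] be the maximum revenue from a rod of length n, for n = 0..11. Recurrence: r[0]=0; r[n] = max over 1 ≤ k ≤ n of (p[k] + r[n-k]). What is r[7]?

18

   n    0    1    2    3    4    5    6    7    8    9   10   11
r[n]    0    1    4    7   10   13   15   18   20   25   29   30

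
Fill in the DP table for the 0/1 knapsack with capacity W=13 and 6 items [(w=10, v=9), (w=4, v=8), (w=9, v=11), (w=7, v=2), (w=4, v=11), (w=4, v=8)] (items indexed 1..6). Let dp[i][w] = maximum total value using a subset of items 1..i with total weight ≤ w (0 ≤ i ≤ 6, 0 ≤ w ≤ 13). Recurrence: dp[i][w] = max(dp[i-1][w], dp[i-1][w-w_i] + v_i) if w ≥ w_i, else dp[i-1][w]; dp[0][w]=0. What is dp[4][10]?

11

i\w   0   1   2   3   4   5   6   7   8   9  10  11  12  13
  0   0   0   0   0   0   0   0   0   0   0   0   0   0   0
  1   0   0   0   0   0   0   0   0   0   0   9   9   9   9
  2   0   0   0   0   8   8   8   8   8   8   9   9   9   9
  3   0   0   0   0   8   8   8   8   8  11  11  11  11  19
  4   0   0   0   0   8   8   8   8   8  11  11  11  11  19
  5   0   0   0   0  11  11  11  11  19  19  19  19  19  22
  6   0   0   0   0  11  11  11  11  19  19  19  19  27  27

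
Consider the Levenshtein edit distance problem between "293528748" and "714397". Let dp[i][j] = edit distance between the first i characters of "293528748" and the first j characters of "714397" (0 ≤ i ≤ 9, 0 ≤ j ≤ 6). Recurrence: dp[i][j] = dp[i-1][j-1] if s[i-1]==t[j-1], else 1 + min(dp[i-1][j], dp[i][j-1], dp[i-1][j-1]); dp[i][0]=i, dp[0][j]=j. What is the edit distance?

   ''  7  1  4  3  9  7
''  0  1  2  3  4  5  6
 2  1  1  2  3  4  5  6
 9  2  2  2  3  4  4  5
 3  3  3  3  3  3  4  5
 5  4  4  4  4  4  4  5
 2  5  5  5  5  5  5  5
 8  6  6  6  6  6  6  6
 7  7  6  7  7  7  7  6
 4  8  7  7  7  8  8  7
 8  9  8  8  8  8  9  8

8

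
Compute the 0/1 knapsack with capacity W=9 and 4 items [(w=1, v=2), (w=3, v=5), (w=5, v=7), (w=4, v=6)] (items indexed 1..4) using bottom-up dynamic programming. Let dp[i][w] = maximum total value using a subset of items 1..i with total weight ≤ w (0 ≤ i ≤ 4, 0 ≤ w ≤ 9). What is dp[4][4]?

i\w   0   1   2   3   4   5   6   7   8   9
  0   0   0   0   0   0   0   0   0   0   0
  1   0   2   2   2   2   2   2   2   2   2
  2   0   2   2   5   7   7   7   7   7   7
  3   0   2   2   5   7   7   9   9  12  14
  4   0   2   2   5   7   8   9  11  13  14

7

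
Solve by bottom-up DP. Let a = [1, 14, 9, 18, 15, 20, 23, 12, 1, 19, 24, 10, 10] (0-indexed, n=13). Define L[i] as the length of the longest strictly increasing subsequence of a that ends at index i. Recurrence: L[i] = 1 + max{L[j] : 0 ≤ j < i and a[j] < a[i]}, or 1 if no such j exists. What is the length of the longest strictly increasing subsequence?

6

   i    0    1    2    3    4    5    6    7    8    9   10   11   12
a[i]    1   14    9   18   15   20   23   12    1   19   24   10   10
L[i]    1    2    2    3    3    4    5    3    1    4    6    3    3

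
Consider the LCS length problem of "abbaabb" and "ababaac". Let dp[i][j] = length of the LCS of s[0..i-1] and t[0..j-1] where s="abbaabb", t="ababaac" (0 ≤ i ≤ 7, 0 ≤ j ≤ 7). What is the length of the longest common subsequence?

   ''  a  b  a  b  a  a  c
''  0  0  0  0  0  0  0  0
 a  0  1  1  1  1  1  1  1
 b  0  1  2  2  2  2  2  2
 b  0  1  2  2  3  3  3  3
 a  0  1  2  3  3  4  4  4
 a  0  1  2  3  3  4  5  5
 b  0  1  2  3  4  4  5  5
 b  0  1  2  3  4  4  5  5

5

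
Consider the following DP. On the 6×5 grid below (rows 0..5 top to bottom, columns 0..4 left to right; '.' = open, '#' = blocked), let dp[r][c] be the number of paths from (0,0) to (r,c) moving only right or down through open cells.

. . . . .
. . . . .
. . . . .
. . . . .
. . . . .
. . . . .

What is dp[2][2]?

r\c   0   1   2   3   4
  0   1   1   1   1   1
  1   1   2   3   4   5
  2   1   3   6  10  15
  3   1   4  10  20  35
  4   1   5  15  35  70
  5   1   6  21  56 126

6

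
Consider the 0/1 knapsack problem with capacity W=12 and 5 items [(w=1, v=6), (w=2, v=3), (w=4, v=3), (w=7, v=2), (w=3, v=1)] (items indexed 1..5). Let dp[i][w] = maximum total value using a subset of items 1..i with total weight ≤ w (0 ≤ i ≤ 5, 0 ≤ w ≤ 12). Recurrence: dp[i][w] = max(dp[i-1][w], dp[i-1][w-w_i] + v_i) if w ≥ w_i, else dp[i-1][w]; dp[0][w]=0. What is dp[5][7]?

i\w   0   1   2   3   4   5   6   7   8   9  10  11  12
  0   0   0   0   0   0   0   0   0   0   0   0   0   0
  1   0   6   6   6   6   6   6   6   6   6   6   6   6
  2   0   6   6   9   9   9   9   9   9   9   9   9   9
  3   0   6   6   9   9   9   9  12  12  12  12  12  12
  4   0   6   6   9   9   9   9  12  12  12  12  12  12
  5   0   6   6   9   9   9  10  12  12  12  13  13  13

12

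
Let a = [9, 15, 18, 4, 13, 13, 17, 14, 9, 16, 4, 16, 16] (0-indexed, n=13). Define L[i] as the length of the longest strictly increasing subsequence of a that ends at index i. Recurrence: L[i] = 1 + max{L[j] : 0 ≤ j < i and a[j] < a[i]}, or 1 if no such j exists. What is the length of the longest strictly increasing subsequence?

   i    0    1    2    3    4    5    6    7    8    9   10   11   12
a[i]    9   15   18    4   13   13   17   14    9   16    4   16   16
L[i]    1    2    3    1    2    2    3    3    2    4    1    4    4

4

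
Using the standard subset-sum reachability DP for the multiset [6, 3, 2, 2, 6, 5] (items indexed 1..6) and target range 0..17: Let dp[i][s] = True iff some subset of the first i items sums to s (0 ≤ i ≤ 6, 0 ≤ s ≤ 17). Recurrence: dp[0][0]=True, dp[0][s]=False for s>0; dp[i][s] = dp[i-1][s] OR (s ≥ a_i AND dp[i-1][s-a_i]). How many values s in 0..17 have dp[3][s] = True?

i\s   0   1   2   3   4   5   6   7   8   9  10  11  12  13  14  15  16  17
  0   T   F   F   F   F   F   F   F   F   F   F   F   F   F   F   F   F   F
  1   T   F   F   F   F   F   T   F   F   F   F   F   F   F   F   F   F   F
  2   T   F   F   T   F   F   T   F   F   T   F   F   F   F   F   F   F   F
  3   T   F   T   T   F   T   T   F   T   T   F   T   F   F   F   F   F   F
  4   T   F   T   T   T   T   T   T   T   T   T   T   F   T   F   F   F   F
  5   T   F   T   T   T   T   T   T   T   T   T   T   T   T   T   T   T   T
  6   T   F   T   T   T   T   T   T   T   T   T   T   T   T   T   T   T   T

8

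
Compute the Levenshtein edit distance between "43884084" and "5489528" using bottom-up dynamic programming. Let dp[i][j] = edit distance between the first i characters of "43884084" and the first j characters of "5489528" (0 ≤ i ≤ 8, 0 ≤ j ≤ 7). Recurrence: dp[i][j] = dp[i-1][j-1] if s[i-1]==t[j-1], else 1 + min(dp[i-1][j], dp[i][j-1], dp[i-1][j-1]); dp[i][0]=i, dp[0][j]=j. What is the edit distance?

   ''  5  4  8  9  5  2  8
''  0  1  2  3  4  5  6  7
 4  1  1  1  2  3  4  5  6
 3  2  2  2  2  3  4  5  6
 8  3  3  3  2  3  4  5  5
 8  4  4  4  3  3  4  5  5
 4  5  5  4  4  4  4  5  6
 0  6  6  5  5  5  5  5  6
 8  7  7  6  5  6  6  6  5
 4  8  8  7  6  6  7  7  6

6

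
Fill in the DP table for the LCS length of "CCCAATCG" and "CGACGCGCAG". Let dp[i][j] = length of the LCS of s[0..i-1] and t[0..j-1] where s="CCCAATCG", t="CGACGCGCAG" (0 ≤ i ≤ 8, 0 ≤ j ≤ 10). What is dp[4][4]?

   ''  C  G  A  C  G  C  G  C  A  G
''  0  0  0  0  0  0  0  0  0  0  0
 C  0  1  1  1  1  1  1  1  1  1  1
 C  0  1  1  1  2  2  2  2  2  2  2
 C  0  1  1  1  2  2  3  3  3  3  3
 A  0  1  1  2  2  2  3  3  3  4  4
 A  0  1  1  2  2  2  3  3  3  4  4
 T  0  1  1  2  2  2  3  3  3  4  4
 C  0  1  1  2  3  3  3  3  4  4  4
 G  0  1  2  2  3  4  4  4  4  4  5

2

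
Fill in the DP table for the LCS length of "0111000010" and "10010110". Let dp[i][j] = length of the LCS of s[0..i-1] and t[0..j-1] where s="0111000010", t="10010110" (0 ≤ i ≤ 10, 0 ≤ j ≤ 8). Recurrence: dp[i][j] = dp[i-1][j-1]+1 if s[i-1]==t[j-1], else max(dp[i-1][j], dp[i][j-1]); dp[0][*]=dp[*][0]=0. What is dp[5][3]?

2

   ''  1  0  0  1  0  1  1  0
''  0  0  0  0  0  0  0  0  0
 0  0  0  1  1  1  1  1  1  1
 1  0  1  1  1  2  2  2  2  2
 1  0  1  1  1  2  2  3  3  3
 1  0  1  1  1  2  2  3  4  4
 0  0  1  2  2  2  3  3  4  5
 0  0  1  2  3  3  3  3  4  5
 0  0  1  2  3  3  4  4  4  5
 0  0  1  2  3  3  4  4  4  5
 1  0  1  2  3  4  4  5  5  5
 0  0  1  2  3  4  5  5  5  6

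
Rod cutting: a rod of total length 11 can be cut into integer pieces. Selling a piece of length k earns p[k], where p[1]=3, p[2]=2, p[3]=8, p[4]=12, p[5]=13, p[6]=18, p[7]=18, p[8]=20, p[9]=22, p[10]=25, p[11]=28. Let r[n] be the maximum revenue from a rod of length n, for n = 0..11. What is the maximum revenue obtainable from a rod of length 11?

33

   n    0    1    2    3    4    5    6    7    8    9   10   11
r[n]    0    3    6    9   12   15   18   21   24   27   30   33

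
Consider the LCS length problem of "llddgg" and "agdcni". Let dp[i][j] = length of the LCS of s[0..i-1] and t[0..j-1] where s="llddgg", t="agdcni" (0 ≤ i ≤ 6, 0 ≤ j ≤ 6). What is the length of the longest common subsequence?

   ''  a  g  d  c  n  i
''  0  0  0  0  0  0  0
 l  0  0  0  0  0  0  0
 l  0  0  0  0  0  0  0
 d  0  0  0  1  1  1  1
 d  0  0  0  1  1  1  1
 g  0  0  1  1  1  1  1
 g  0  0  1  1  1  1  1

1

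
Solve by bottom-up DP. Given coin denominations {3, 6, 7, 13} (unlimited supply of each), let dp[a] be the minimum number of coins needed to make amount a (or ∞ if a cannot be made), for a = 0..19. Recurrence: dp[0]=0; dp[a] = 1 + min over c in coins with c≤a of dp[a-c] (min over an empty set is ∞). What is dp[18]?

 a  0  1  2  3  4  5  6  7  8  9 10 11 12 13 14 15 16 17 18 19
dp  0  -  -  1  -  -  1  1  -  2  2  -  2  1  2  3  2  3  3  2
(- denotes ∞ / unreachable)

3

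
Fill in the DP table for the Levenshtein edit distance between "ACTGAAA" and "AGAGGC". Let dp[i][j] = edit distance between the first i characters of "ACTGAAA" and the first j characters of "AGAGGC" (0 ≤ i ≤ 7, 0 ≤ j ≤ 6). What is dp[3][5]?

   ''  A  G  A  G  G  C
''  0  1  2  3  4  5  6
 A  1  0  1  2  3  4  5
 C  2  1  1  2  3  4  4
 T  3  2  2  2  3  4  5
 G  4  3  2  3  2  3  4
 A  5  4  3  2  3  3  4
 A  6  5  4  3  3  4  4
 A  7  6  5  4  4  4  5

4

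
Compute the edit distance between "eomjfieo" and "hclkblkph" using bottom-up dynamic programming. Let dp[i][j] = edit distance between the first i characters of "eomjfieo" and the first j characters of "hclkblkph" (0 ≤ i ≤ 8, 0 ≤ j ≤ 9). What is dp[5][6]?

6

   ''  h  c  l  k  b  l  k  p  h
''  0  1  2  3  4  5  6  7  8  9
 e  1  1  2  3  4  5  6  7  8  9
 o  2  2  2  3  4  5  6  7  8  9
 m  3  3  3  3  4  5  6  7  8  9
 j  4  4  4  4  4  5  6  7  8  9
 f  5  5  5  5  5  5  6  7  8  9
 i  6  6  6  6  6  6  6  7  8  9
 e  7  7  7  7  7  7  7  7  8  9
 o  8  8  8  8  8  8  8  8  8  9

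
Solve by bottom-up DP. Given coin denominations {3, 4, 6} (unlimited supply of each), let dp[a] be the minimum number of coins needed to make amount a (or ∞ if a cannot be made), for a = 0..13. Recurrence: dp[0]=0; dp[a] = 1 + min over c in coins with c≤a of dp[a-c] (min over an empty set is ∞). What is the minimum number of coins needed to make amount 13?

 a  0  1  2  3  4  5  6  7  8  9 10 11 12 13
dp  0  -  -  1  1  -  1  2  2  2  2  3  2  3
(- denotes ∞ / unreachable)

3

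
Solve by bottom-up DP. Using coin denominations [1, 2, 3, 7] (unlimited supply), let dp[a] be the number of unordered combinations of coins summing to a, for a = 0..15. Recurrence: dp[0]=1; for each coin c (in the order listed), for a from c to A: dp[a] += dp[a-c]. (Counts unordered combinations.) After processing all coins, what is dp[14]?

33

after  coin     0     1     2     3     4     5     6     7     8     9    10    11    12    13    14    15
          1     1     1     1     1     1     1     1     1     1     1     1     1     1     1     1     1
          2     1     1     2     2     3     3     4     4     5     5     6     6     7     7     8     8
          3     1     1     2     3     4     5     7     8    10    12    14    16    19    21    24    27
          7     1     1     2     3     4     5     7     9    11    14    17    20    24    28    33    38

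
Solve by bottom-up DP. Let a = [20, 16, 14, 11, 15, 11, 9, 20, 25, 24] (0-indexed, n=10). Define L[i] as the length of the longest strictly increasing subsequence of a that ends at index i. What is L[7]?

3

   i    0    1    2    3    4    5    6    7    8    9
a[i]   20   16   14   11   15   11    9   20   25   24
L[i]    1    1    1    1    2    1    1    3    4    4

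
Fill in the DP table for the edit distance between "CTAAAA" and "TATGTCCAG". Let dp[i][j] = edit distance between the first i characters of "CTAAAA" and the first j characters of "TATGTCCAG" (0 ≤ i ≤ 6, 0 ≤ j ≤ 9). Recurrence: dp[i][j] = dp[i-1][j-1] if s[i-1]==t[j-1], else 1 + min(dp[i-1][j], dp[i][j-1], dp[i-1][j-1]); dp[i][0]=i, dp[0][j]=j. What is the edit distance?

7

   ''  T  A  T  G  T  C  C  A  G
''  0  1  2  3  4  5  6  7  8  9
 C  1  1  2  3  4  5  5  6  7  8
 T  2  1  2  2  3  4  5  6  7  8
 A  3  2  1  2  3  4  5  6  6  7
 A  4  3  2  2  3  4  5  6  6  7
 A  5  4  3  3  3  4  5  6  6  7
 A  6  5  4  4  4  4  5  6  6  7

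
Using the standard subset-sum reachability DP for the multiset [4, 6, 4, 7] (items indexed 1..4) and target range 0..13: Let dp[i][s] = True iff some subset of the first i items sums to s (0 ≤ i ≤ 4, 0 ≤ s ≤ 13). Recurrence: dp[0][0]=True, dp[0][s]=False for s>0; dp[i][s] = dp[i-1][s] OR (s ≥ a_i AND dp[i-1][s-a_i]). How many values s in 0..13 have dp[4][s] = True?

8

i\s   0   1   2   3   4   5   6   7   8   9  10  11  12  13
  0   T   F   F   F   F   F   F   F   F   F   F   F   F   F
  1   T   F   F   F   T   F   F   F   F   F   F   F   F   F
  2   T   F   F   F   T   F   T   F   F   F   T   F   F   F
  3   T   F   F   F   T   F   T   F   T   F   T   F   F   F
  4   T   F   F   F   T   F   T   T   T   F   T   T   F   T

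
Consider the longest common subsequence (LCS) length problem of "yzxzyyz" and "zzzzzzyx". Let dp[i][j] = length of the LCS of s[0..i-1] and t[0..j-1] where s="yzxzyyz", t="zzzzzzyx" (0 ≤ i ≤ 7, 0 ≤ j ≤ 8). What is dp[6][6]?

2

   ''  z  z  z  z  z  z  y  x
''  0  0  0  0  0  0  0  0  0
 y  0  0  0  0  0  0  0  1  1
 z  0  1  1  1  1  1  1  1  1
 x  0  1  1  1  1  1  1  1  2
 z  0  1  2  2  2  2  2  2  2
 y  0  1  2  2  2  2  2  3  3
 y  0  1  2  2  2  2  2  3  3
 z  0  1  2  3  3  3  3  3  3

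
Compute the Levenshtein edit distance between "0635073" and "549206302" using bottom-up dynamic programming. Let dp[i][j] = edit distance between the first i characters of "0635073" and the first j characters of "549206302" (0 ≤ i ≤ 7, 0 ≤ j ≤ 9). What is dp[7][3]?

   ''  5  4  9  2  0  6  3  0  2
''  0  1  2  3  4  5  6  7  8  9
 0  1  1  2  3  4  4  5  6  7  8
 6  2  2  2  3  4  5  4  5  6  7
 3  3  3  3  3  4  5  5  4  5  6
 5  4  3  4  4  4  5  6  5  5  6
 0  5  4  4  5  5  4  5  6  5  6
 7  6  5  5  5  6  5  5  6  6  6
 3  7  6  6  6  6  6  6  5  6  7

6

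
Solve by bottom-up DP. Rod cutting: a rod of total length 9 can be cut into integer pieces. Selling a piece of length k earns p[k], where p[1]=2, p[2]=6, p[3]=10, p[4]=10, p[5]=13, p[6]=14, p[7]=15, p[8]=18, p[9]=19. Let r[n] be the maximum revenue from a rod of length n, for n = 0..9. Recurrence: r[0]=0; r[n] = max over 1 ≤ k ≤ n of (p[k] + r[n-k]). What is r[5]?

16

   n    0    1    2    3    4    5    6    7    8    9
r[n]    0    2    6   10   12   16   20   22   26   30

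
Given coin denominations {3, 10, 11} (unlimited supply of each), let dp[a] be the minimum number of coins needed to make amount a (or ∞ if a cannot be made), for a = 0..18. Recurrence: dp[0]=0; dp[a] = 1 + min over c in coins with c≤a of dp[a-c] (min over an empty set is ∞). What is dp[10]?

 a  0  1  2  3  4  5  6  7  8  9 10 11 12 13 14 15 16 17 18
dp  0  -  -  1  -  -  2  -  -  3  1  1  4  2  2  5  3  3  6
(- denotes ∞ / unreachable)

1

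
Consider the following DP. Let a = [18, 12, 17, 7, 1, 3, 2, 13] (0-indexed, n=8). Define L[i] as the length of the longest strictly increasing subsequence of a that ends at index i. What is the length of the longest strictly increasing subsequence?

3

   i    0    1    2    3    4    5    6    7
a[i]   18   12   17    7    1    3    2   13
L[i]    1    1    2    1    1    2    2    3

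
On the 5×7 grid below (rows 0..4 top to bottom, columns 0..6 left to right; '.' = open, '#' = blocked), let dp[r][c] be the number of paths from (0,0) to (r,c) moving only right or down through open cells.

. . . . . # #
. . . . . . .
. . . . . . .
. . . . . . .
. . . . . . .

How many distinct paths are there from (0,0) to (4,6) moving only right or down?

205

r\c   0   1   2   3   4   5   6
  0   1   1   1   1   1   0   0
  1   1   2   3   4   5   5   5
  2   1   3   6  10  15  20  25
  3   1   4  10  20  35  55  80
  4   1   5  15  35  70 125 205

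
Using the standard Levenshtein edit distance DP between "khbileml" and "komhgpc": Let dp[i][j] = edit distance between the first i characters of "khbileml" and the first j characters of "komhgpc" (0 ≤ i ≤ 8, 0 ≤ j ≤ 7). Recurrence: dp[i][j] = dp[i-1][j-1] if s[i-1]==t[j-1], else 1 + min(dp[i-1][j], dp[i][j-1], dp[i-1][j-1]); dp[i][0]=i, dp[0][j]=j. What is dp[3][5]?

   ''  k  o  m  h  g  p  c
''  0  1  2  3  4  5  6  7
 k  1  0  1  2  3  4  5  6
 h  2  1  1  2  2  3  4  5
 b  3  2  2  2  3  3  4  5
 i  4  3  3  3  3  4  4  5
 l  5  4  4  4  4  4  5  5
 e  6  5  5  5  5  5  5  6
 m  7  6  6  5  6  6  6  6
 l  8  7  7  6  6  7  7  7

3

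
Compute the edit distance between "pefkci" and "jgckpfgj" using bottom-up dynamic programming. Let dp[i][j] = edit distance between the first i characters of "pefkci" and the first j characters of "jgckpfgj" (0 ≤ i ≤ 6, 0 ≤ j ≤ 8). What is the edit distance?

7

   ''  j  g  c  k  p  f  g  j
''  0  1  2  3  4  5  6  7  8
 p  1  1  2  3  4  4  5  6  7
 e  2  2  2  3  4  5  5  6  7
 f  3  3  3  3  4  5  5  6  7
 k  4  4  4  4  3  4  5  6  7
 c  5  5  5  4  4  4  5  6  7
 i  6  6  6  5  5  5  5  6  7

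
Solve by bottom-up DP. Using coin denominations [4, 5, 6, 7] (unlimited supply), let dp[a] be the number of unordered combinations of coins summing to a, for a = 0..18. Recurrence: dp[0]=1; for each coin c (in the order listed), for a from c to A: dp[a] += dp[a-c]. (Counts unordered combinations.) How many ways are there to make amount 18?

after  coin     0     1     2     3     4     5     6     7     8     9    10    11    12    13    14    15    16    17    18
          4     1     0     0     0     1     0     0     0     1     0     0     0     1     0     0     0     1     0     0
          5     1     0     0     0     1     1     0     0     1     1     1     0     1     1     1     1     1     1     1
          6     1     0     0     0     1     1     1     0     1     1     2     1     2     1     2     2     3     2     3
          7     1     0     0     0     1     1     1     1     1     1     2     2     3     2     3     3     4     4     5

5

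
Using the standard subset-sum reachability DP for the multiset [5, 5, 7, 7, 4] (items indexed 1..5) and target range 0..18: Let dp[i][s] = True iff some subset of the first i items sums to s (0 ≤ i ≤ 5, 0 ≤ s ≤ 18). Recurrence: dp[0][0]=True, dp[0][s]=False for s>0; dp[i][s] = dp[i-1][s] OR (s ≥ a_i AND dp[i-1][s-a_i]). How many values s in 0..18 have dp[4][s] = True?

i\s   0   1   2   3   4   5   6   7   8   9  10  11  12  13  14  15  16  17  18
  0   T   F   F   F   F   F   F   F   F   F   F   F   F   F   F   F   F   F   F
  1   T   F   F   F   F   T   F   F   F   F   F   F   F   F   F   F   F   F   F
  2   T   F   F   F   F   T   F   F   F   F   T   F   F   F   F   F   F   F   F
  3   T   F   F   F   F   T   F   T   F   F   T   F   T   F   F   F   F   T   F
  4   T   F   F   F   F   T   F   T   F   F   T   F   T   F   T   F   F   T   F
  5   T   F   F   F   T   T   F   T   F   T   T   T   T   F   T   F   T   T   T

7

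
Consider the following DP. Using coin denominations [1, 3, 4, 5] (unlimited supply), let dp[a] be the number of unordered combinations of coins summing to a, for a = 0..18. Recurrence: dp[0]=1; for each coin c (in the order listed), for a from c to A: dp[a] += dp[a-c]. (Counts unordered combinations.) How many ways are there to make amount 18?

after  coin     0     1     2     3     4     5     6     7     8     9    10    11    12    13    14    15    16    17    18
          1     1     1     1     1     1     1     1     1     1     1     1     1     1     1     1     1     1     1     1
          3     1     1     1     2     2     2     3     3     3     4     4     4     5     5     5     6     6     6     7
          4     1     1     1     2     3     3     4     5     6     7     8     9    11    12    13    15    17    18    20
          5     1     1     1     2     3     4     5     6     8    10    12    14    17    20    23    27    31    35    40

40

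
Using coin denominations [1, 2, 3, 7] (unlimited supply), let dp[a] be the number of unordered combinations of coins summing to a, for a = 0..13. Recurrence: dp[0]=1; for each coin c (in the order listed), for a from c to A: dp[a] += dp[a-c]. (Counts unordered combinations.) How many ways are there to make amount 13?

after  coin     0     1     2     3     4     5     6     7     8     9    10    11    12    13
          1     1     1     1     1     1     1     1     1     1     1     1     1     1     1
          2     1     1     2     2     3     3     4     4     5     5     6     6     7     7
          3     1     1     2     3     4     5     7     8    10    12    14    16    19    21
          7     1     1     2     3     4     5     7     9    11    14    17    20    24    28

28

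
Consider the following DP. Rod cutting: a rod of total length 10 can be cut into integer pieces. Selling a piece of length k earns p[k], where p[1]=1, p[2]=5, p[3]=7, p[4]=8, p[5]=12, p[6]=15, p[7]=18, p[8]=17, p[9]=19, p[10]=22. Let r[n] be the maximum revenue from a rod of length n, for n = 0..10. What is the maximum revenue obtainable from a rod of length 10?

25

   n    0    1    2    3    4    5    6    7    8    9   10
r[n]    0    1    5    7   10   12   15   18   20   23   25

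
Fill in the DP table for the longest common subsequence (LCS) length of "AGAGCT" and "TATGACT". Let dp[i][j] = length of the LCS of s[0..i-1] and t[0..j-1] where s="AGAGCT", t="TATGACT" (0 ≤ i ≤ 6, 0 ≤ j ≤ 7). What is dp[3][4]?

2

   ''  T  A  T  G  A  C  T
''  0  0  0  0  0  0  0  0
 A  0  0  1  1  1  1  1  1
 G  0  0  1  1  2  2  2  2
 A  0  0  1  1  2  3  3  3
 G  0  0  1  1  2  3  3  3
 C  0  0  1  1  2  3  4  4
 T  0  1  1  2  2  3  4  5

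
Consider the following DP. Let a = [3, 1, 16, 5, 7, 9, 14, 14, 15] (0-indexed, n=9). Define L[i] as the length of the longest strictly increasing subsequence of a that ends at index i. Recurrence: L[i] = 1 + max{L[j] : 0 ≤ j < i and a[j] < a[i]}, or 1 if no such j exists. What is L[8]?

   i    0    1    2    3    4    5    6    7    8
a[i]    3    1   16    5    7    9   14   14   15
L[i]    1    1    2    2    3    4    5    5    6

6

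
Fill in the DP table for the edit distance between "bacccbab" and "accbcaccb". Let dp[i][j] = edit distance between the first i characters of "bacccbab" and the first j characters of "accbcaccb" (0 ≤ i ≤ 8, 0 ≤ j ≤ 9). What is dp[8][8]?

5

   ''  a  c  c  b  c  a  c  c  b
''  0  1  2  3  4  5  6  7  8  9
 b  1  1  2  3  3  4  5  6  7  8
 a  2  1  2  3  4  4  4  5  6  7
 c  3  2  1  2  3  4  5  4  5  6
 c  4  3  2  1  2  3  4  5  4  5
 c  5  4  3  2  2  2  3  4  5  5
 b  6  5  4  3  2  3  3  4  5  5
 a  7  6  5  4  3  3  3  4  5  6
 b  8  7  6  5  4  4  4  4  5  5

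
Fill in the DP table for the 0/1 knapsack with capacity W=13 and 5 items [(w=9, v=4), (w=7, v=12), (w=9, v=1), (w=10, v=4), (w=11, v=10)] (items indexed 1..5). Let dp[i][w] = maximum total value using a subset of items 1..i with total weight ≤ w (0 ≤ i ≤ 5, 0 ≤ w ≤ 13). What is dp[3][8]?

i\w   0   1   2   3   4   5   6   7   8   9  10  11  12  13
  0   0   0   0   0   0   0   0   0   0   0   0   0   0   0
  1   0   0   0   0   0   0   0   0   0   4   4   4   4   4
  2   0   0   0   0   0   0   0  12  12  12  12  12  12  12
  3   0   0   0   0   0   0   0  12  12  12  12  12  12  12
  4   0   0   0   0   0   0   0  12  12  12  12  12  12  12
  5   0   0   0   0   0   0   0  12  12  12  12  12  12  12

12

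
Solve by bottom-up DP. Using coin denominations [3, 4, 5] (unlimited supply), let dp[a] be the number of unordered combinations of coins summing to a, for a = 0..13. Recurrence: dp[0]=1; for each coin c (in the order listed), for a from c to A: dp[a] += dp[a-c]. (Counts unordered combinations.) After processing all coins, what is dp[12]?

after  coin     0     1     2     3     4     5     6     7     8     9    10    11    12    13
          3     1     0     0     1     0     0     1     0     0     1     0     0     1     0
          4     1     0     0     1     1     0     1     1     1     1     1     1     2     1
          5     1     0     0     1     1     1     1     1     2     2     2     2     3     3

3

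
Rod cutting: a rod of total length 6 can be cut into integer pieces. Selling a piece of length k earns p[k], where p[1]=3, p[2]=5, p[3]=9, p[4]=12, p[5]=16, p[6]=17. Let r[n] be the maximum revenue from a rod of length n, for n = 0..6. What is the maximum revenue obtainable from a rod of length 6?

19

   n    0    1    2    3    4    5    6
r[n]    0    3    6    9   12   16   19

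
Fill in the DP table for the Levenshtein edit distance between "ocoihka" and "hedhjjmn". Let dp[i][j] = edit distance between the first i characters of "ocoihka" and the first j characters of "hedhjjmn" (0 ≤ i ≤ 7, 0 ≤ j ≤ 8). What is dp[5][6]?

   ''  h  e  d  h  j  j  m  n
''  0  1  2  3  4  5  6  7  8
 o  1  1  2  3  4  5  6  7  8
 c  2  2  2  3  4  5  6  7  8
 o  3  3  3  3  4  5  6  7  8
 i  4  4  4  4  4  5  6  7  8
 h  5  4  5  5  4  5  6  7  8
 k  6  5  5  6  5  5  6  7  8
 a  7  6  6  6  6  6  6  7  8

6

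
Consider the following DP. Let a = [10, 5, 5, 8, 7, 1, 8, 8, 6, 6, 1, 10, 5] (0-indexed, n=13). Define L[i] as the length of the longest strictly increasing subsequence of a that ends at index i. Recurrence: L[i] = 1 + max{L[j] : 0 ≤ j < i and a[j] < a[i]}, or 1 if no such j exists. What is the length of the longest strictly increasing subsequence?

4

   i    0    1    2    3    4    5    6    7    8    9   10   11   12
a[i]   10    5    5    8    7    1    8    8    6    6    1   10    5
L[i]    1    1    1    2    2    1    3    3    2    2    1    4    2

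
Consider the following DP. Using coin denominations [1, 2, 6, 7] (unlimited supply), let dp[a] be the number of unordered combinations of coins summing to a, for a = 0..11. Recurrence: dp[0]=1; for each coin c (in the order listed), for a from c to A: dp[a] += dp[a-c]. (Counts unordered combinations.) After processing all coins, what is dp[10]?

11

after  coin     0     1     2     3     4     5     6     7     8     9    10    11
          1     1     1     1     1     1     1     1     1     1     1     1     1
          2     1     1     2     2     3     3     4     4     5     5     6     6
          6     1     1     2     2     3     3     5     5     7     7     9     9
          7     1     1     2     2     3     3     5     6     8     9    11    12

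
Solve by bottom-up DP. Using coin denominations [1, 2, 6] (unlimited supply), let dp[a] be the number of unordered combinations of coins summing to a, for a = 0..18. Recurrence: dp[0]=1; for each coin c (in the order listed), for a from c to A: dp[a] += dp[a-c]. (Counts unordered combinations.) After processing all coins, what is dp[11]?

after  coin     0     1     2     3     4     5     6     7     8     9    10    11    12    13    14    15    16    17    18
          1     1     1     1     1     1     1     1     1     1     1     1     1     1     1     1     1     1     1     1
          2     1     1     2     2     3     3     4     4     5     5     6     6     7     7     8     8     9     9    10
          6     1     1     2     2     3     3     5     5     7     7     9     9    12    12    15    15    18    18    22

9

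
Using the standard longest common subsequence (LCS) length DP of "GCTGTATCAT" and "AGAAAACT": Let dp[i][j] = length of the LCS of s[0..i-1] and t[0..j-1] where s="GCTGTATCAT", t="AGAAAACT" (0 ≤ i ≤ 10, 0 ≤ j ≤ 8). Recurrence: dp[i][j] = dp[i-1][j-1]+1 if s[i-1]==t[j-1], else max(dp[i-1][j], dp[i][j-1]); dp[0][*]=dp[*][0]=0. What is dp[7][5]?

2

   ''  A  G  A  A  A  A  C  T
''  0  0  0  0  0  0  0  0  0
 G  0  0  1  1  1  1  1  1  1
 C  0  0  1  1  1  1  1  2  2
 T  0  0  1  1  1  1  1  2  3
 G  0  0  1  1  1  1  1  2  3
 T  0  0  1  1  1  1  1  2  3
 A  0  1  1  2  2  2  2  2  3
 T  0  1  1  2  2  2  2  2  3
 C  0  1  1  2  2  2  2  3  3
 A  0  1  1  2  3  3  3  3  3
 T  0  1  1  2  3  3  3  3  4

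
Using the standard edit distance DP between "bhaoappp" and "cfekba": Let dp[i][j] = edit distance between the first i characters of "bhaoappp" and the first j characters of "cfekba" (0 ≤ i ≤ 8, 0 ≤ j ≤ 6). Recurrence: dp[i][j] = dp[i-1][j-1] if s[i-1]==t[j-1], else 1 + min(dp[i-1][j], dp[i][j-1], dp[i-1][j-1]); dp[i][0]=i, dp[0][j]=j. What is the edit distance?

8

   ''  c  f  e  k  b  a
''  0  1  2  3  4  5  6
 b  1  1  2  3  4  4  5
 h  2  2  2  3  4  5  5
 a  3  3  3  3  4  5  5
 o  4  4  4  4  4  5  6
 a  5  5  5  5  5  5  5
 p  6  6  6  6  6  6  6
 p  7  7  7  7  7  7  7
 p  8  8  8  8  8  8  8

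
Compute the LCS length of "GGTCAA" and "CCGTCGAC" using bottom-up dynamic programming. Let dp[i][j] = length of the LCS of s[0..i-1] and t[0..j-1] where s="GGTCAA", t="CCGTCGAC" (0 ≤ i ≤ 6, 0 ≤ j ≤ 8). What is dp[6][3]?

1

   ''  C  C  G  T  C  G  A  C
''  0  0  0  0  0  0  0  0  0
 G  0  0  0  1  1  1  1  1  1
 G  0  0  0  1  1  1  2  2  2
 T  0  0  0  1  2  2  2  2  2
 C  0  1  1  1  2  3  3  3  3
 A  0  1  1  1  2  3  3  4  4
 A  0  1  1  1  2  3  3  4  4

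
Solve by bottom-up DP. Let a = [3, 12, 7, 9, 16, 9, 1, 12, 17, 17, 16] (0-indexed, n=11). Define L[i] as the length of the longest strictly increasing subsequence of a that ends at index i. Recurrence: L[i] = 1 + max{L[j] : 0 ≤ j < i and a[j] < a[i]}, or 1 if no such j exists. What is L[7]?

4

   i    0    1    2    3    4    5    6    7    8    9   10
a[i]    3   12    7    9   16    9    1   12   17   17   16
L[i]    1    2    2    3    4    3    1    4    5    5    5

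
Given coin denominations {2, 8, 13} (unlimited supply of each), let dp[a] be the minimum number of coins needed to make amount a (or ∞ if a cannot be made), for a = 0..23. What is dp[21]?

2

 a  0  1  2  3  4  5  6  7  8  9 10 11 12 13 14 15 16 17 18 19 20 21 22 23
dp  0  -  1  -  2  -  3  -  1  -  2  -  3  1  4  2  2  3  3  4  4  2  5  3
(- denotes ∞ / unreachable)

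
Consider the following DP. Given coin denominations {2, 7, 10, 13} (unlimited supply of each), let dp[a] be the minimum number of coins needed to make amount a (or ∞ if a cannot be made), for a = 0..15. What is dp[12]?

2

 a  0  1  2  3  4  5  6  7  8  9 10 11 12 13 14 15
dp  0  -  1  -  2  -  3  1  4  2  1  3  2  1  2  2
(- denotes ∞ / unreachable)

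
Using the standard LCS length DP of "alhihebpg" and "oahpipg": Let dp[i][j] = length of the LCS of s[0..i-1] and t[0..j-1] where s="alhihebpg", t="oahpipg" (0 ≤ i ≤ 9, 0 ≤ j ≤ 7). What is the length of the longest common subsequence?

5

   ''  o  a  h  p  i  p  g
''  0  0  0  0  0  0  0  0
 a  0  0  1  1  1  1  1  1
 l  0  0  1  1  1  1  1  1
 h  0  0  1  2  2  2  2  2
 i  0  0  1  2  2  3  3  3
 h  0  0  1  2  2  3  3  3
 e  0  0  1  2  2  3  3  3
 b  0  0  1  2  2  3  3  3
 p  0  0  1  2  3  3  4  4
 g  0  0  1  2  3  3  4  5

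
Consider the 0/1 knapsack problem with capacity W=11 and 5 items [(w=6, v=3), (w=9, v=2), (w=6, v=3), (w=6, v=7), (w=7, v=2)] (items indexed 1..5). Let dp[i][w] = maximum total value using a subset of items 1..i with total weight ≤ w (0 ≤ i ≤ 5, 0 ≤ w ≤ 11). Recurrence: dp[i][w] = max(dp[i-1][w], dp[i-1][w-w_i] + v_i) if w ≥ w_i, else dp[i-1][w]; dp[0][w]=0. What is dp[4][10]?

i\w   0   1   2   3   4   5   6   7   8   9  10  11
  0   0   0   0   0   0   0   0   0   0   0   0   0
  1   0   0   0   0   0   0   3   3   3   3   3   3
  2   0   0   0   0   0   0   3   3   3   3   3   3
  3   0   0   0   0   0   0   3   3   3   3   3   3
  4   0   0   0   0   0   0   7   7   7   7   7   7
  5   0   0   0   0   0   0   7   7   7   7   7   7

7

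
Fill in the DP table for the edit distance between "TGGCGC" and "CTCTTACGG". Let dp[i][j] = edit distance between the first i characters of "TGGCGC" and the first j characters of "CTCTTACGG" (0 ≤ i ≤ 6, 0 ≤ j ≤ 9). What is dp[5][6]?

5

   ''  C  T  C  T  T  A  C  G  G
''  0  1  2  3  4  5  6  7  8  9
 T  1  1  1  2  3  4  5  6  7  8
 G  2  2  2  2  3  4  5  6  6  7
 G  3  3  3  3  3  4  5  6  6  6
 C  4  3  4  3  4  4  5  5  6  7
 G  5  4  4  4  4  5  5  6  5  6
 C  6  5  5  4  5  5  6  5  6  6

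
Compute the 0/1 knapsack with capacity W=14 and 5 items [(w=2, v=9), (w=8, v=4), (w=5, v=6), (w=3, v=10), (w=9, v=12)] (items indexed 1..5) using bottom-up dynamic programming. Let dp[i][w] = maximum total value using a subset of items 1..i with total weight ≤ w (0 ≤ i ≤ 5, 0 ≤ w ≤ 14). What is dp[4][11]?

i\w   0   1   2   3   4   5   6   7   8   9  10  11  12  13  14
  0   0   0   0   0   0   0   0   0   0   0   0   0   0   0   0
  1   0   0   9   9   9   9   9   9   9   9   9   9   9   9   9
  2   0   0   9   9   9   9   9   9   9   9  13  13  13  13  13
  3   0   0   9   9   9   9   9  15  15  15  15  15  15  15  15
  4   0   0   9  10  10  19  19  19  19  19  25  25  25  25  25
  5   0   0   9  10  10  19  19  19  19  19  25  25  25  25  31

25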